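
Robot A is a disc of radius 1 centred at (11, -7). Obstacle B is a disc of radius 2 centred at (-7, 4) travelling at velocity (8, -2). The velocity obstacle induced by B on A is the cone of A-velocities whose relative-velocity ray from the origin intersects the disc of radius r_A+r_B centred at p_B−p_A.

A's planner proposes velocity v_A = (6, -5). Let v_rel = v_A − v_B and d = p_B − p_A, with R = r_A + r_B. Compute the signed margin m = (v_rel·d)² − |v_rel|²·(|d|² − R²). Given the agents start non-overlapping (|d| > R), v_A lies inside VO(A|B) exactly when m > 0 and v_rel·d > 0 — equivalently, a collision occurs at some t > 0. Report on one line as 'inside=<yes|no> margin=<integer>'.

d = (-18, 11),  |d|² = 445;  R = 1+2 = 3,  c = 445−3² = 436
v_rel = (-2, -3),  |v_rel|² = 13;  v_rel·d = (-2)·(-18) + (-3)·(11) = 3
13·t² − 6·t + 436 = 0  ⇒  m = 3² − 13·436 = -5659
m = -5659 < 0,  v_rel·d = 3 > 0  ⇒  outside

inside=no margin=-5659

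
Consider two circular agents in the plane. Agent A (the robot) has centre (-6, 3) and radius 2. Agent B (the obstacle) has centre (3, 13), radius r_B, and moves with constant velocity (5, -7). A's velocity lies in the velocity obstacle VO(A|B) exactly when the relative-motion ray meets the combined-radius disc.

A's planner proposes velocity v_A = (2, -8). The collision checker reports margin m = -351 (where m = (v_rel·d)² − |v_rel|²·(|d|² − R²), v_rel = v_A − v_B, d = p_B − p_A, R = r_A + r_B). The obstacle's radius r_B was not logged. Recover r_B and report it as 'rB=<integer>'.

m = -351
d = (9, 10);  v_rel = (-3, -1),  |v_rel|² = 10
v_rel×d = (-3)·(10) − (-1)·(9) = -21
since m = R²·10 − (-21)²:  R² = (441 + -351) / 10 = 9
R = √9 = 3  ⇒  r_B = 3 − 2 = 1

rB=1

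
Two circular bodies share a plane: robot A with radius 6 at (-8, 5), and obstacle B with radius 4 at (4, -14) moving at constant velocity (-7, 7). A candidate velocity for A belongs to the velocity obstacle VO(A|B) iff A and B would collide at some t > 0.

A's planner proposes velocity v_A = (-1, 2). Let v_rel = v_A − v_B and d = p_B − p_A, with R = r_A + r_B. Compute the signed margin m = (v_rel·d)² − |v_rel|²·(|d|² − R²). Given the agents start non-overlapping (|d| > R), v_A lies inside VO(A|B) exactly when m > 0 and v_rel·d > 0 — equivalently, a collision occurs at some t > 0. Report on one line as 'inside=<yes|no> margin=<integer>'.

d = (12, -19),  |d|² = 505;  R = 6+4 = 10,  c = 505−10² = 405
v_rel = (6, -5),  |v_rel|² = 61;  v_rel·d = (6)·(12) + (-5)·(-19) = 167
61·t² − 334·t + 405 = 0  ⇒  m = 167² − 61·405 = 3184
m = 3184 > 0,  v_rel·d = 167 > 0  ⇒  inside

inside=yes margin=3184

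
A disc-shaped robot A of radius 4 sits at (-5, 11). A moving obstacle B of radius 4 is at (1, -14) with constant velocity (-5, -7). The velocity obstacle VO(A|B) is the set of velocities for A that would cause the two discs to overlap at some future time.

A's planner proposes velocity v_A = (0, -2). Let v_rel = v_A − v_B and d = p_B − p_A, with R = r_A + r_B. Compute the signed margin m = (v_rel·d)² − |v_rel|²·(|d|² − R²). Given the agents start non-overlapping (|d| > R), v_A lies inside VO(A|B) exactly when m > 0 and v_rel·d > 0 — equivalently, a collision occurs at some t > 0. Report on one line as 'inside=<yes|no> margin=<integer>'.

d = (6, -25),  |d|² = 661;  R = 4+4 = 8,  c = 661−8² = 597
v_rel = (5, 5),  |v_rel|² = 50;  v_rel·d = (5)·(6) + (5)·(-25) = -95
50·t² + 190·t + 597 = 0  ⇒  m = (-95)² − 50·597 = -20825
m = -20825 < 0,  v_rel·d = -95 < 0  ⇒  outside

inside=no margin=-20825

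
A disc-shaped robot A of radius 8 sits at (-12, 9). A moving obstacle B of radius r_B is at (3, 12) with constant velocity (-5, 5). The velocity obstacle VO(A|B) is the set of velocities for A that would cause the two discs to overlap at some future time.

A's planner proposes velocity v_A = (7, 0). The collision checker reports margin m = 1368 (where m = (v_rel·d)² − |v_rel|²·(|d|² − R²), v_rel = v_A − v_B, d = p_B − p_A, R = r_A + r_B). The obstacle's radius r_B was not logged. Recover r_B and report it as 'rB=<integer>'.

m = 1368
d = (15, 3);  v_rel = (12, -5),  |v_rel|² = 169
v_rel×d = (12)·(3) − (-5)·(15) = 111
since m = R²·169 − 111²:  R² = (12321 + 1368) / 169 = 81
R = √81 = 9  ⇒  r_B = 9 − 8 = 1

rB=1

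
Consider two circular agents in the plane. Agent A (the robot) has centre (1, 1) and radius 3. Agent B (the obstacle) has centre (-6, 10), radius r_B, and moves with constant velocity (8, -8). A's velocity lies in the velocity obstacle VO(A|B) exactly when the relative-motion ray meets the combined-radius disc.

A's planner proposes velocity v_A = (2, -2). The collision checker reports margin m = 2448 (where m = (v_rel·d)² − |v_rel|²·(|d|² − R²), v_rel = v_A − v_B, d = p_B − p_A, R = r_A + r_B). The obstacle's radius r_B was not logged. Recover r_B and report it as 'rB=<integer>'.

m = 2448
d = (-7, 9);  v_rel = (-6, 6),  |v_rel|² = 72
v_rel×d = (-6)·(9) − (6)·(-7) = -12
since m = R²·72 − (-12)²:  R² = (144 + 2448) / 72 = 36
R = √36 = 6  ⇒  r_B = 6 − 3 = 3

rB=3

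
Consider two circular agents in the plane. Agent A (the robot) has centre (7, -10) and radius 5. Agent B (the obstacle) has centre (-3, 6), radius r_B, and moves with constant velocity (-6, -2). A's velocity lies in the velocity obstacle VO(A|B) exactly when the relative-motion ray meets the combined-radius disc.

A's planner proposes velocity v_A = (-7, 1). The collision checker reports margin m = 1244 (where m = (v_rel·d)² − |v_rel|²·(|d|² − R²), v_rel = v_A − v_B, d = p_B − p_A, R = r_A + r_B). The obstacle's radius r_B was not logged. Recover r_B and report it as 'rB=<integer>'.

m = 1244
d = (-10, 16);  v_rel = (-1, 3),  |v_rel|² = 10
v_rel×d = (-1)·(16) − (3)·(-10) = 14
since m = R²·10 − 14²:  R² = (196 + 1244) / 10 = 144
R = √144 = 12  ⇒  r_B = 12 − 5 = 7

rB=7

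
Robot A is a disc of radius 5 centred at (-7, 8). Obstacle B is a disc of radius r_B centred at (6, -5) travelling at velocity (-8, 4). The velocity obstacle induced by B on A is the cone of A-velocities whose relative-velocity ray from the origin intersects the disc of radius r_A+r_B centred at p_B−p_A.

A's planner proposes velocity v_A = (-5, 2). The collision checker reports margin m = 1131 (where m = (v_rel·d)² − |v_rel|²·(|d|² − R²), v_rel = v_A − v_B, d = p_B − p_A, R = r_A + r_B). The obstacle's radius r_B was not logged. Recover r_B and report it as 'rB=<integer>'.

m = 1131
d = (13, -13);  v_rel = (3, -2),  |v_rel|² = 13
v_rel×d = (3)·(-13) − (-2)·(13) = -13
since m = R²·13 − (-13)²:  R² = (169 + 1131) / 13 = 100
R = √100 = 10  ⇒  r_B = 10 − 5 = 5

rB=5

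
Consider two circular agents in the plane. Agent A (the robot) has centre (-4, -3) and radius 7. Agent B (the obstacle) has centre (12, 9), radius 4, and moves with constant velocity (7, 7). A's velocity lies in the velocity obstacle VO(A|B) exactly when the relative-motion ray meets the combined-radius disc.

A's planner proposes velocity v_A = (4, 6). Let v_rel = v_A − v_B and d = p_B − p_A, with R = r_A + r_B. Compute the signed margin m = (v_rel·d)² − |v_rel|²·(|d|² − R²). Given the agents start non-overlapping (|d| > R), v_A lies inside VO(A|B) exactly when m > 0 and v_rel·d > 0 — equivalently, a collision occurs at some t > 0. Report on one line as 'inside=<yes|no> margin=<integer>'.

d = (16, 12),  |d|² = 400;  R = 7+4 = 11,  c = 400−11² = 279
v_rel = (-3, -1),  |v_rel|² = 10;  v_rel·d = (-3)·(16) + (-1)·(12) = -60
10·t² + 120·t + 279 = 0  ⇒  m = (-60)² − 10·279 = 810
m = 810 > 0,  v_rel·d = -60 < 0  ⇒  outside

inside=no margin=810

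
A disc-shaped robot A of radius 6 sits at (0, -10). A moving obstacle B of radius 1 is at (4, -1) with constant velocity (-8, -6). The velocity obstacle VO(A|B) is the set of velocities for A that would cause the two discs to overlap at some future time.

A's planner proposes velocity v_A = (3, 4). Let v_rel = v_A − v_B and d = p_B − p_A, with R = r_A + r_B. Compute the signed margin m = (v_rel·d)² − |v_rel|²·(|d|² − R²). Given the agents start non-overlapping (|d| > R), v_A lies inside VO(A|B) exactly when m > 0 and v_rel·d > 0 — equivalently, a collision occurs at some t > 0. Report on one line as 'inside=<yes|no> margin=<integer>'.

d = (4, 9),  |d|² = 97;  R = 6+1 = 7,  c = 97−7² = 48
v_rel = (11, 10),  |v_rel|² = 221;  v_rel·d = (11)·(4) + (10)·(9) = 134
221·t² − 268·t + 48 = 0  ⇒  m = 134² − 221·48 = 7348
m = 7348 > 0,  v_rel·d = 134 > 0  ⇒  inside

inside=yes margin=7348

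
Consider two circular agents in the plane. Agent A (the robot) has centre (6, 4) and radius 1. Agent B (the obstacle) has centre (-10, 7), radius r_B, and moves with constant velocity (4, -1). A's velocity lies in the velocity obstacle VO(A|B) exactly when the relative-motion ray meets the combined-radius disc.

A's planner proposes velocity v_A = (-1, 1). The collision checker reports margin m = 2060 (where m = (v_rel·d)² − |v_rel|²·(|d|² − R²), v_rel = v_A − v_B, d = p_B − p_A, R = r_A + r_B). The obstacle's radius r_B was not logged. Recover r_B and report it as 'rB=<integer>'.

m = 2060
d = (-16, 3);  v_rel = (-5, 2),  |v_rel|² = 29
v_rel×d = (-5)·(3) − (2)·(-16) = 17
since m = R²·29 − 17²:  R² = (289 + 2060) / 29 = 81
R = √81 = 9  ⇒  r_B = 9 − 1 = 8

rB=8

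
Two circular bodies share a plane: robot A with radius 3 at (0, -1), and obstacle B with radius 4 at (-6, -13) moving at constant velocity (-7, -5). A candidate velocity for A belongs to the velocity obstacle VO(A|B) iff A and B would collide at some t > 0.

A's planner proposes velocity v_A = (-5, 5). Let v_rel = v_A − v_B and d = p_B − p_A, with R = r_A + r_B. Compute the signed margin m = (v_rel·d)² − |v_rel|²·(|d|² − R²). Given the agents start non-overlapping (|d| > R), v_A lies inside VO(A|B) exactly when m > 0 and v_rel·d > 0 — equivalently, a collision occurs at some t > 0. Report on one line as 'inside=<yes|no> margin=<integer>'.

d = (-6, -12),  |d|² = 180;  R = 3+4 = 7,  c = 180−7² = 131
v_rel = (2, 10),  |v_rel|² = 104;  v_rel·d = (2)·(-6) + (10)·(-12) = -132
104·t² + 264·t + 131 = 0  ⇒  m = (-132)² − 104·131 = 3800
m = 3800 > 0,  v_rel·d = -132 < 0  ⇒  outside

inside=no margin=3800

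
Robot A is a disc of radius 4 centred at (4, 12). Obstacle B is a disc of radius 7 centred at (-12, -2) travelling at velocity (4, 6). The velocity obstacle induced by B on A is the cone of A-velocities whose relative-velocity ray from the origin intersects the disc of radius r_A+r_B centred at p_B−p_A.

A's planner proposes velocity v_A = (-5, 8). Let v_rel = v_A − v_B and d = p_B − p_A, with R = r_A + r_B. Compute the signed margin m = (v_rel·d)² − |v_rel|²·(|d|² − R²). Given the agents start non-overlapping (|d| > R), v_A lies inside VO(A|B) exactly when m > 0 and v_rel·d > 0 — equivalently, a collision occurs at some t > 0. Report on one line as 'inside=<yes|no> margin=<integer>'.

d = (-16, -14),  |d|² = 452;  R = 4+7 = 11,  c = 452−11² = 331
v_rel = (-9, 2),  |v_rel|² = 85;  v_rel·d = (-9)·(-16) + (2)·(-14) = 116
85·t² − 232·t + 331 = 0  ⇒  m = 116² − 85·331 = -14679
m = -14679 < 0,  v_rel·d = 116 > 0  ⇒  outside

inside=no margin=-14679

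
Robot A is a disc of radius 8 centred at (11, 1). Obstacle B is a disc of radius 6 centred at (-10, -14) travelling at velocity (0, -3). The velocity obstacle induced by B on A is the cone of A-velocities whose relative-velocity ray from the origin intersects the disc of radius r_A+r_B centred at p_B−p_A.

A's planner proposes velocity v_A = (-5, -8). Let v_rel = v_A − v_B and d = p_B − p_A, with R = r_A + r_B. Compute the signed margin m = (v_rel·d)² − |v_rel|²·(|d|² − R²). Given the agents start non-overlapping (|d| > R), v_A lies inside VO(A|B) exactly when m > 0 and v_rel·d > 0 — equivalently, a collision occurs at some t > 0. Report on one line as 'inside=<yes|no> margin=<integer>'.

d = (-21, -15),  |d|² = 666;  R = 8+6 = 14,  c = 666−14² = 470
v_rel = (-5, -5),  |v_rel|² = 50;  v_rel·d = (-5)·(-21) + (-5)·(-15) = 180
50·t² − 360·t + 470 = 0  ⇒  m = 180² − 50·470 = 8900
m = 8900 > 0,  v_rel·d = 180 > 0  ⇒  inside

inside=yes margin=8900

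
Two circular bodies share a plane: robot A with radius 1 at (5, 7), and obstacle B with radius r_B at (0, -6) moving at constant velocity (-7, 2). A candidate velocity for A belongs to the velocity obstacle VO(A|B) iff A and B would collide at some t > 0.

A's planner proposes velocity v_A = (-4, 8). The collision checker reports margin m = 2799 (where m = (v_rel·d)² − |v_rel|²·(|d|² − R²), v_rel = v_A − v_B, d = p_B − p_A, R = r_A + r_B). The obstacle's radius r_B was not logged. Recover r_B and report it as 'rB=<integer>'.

m = 2799
d = (-5, -13);  v_rel = (3, 6),  |v_rel|² = 45
v_rel×d = (3)·(-13) − (6)·(-5) = -9
since m = R²·45 − (-9)²:  R² = (81 + 2799) / 45 = 64
R = √64 = 8  ⇒  r_B = 8 − 1 = 7

rB=7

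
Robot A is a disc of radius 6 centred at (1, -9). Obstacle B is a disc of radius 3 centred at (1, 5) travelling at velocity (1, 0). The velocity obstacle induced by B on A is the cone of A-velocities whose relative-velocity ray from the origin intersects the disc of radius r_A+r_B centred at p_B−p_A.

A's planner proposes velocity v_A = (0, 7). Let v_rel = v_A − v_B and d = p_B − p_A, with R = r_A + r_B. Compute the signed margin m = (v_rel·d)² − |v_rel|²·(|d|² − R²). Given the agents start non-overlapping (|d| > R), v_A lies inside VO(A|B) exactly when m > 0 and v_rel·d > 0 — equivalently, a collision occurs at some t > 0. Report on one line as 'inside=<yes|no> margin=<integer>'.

d = (0, 14),  |d|² = 196;  R = 6+3 = 9,  c = 196−9² = 115
v_rel = (-1, 7),  |v_rel|² = 50;  v_rel·d = (-1)·(0) + (7)·(14) = 98
50·t² − 196·t + 115 = 0  ⇒  m = 98² − 50·115 = 3854
m = 3854 > 0,  v_rel·d = 98 > 0  ⇒  inside

inside=yes margin=3854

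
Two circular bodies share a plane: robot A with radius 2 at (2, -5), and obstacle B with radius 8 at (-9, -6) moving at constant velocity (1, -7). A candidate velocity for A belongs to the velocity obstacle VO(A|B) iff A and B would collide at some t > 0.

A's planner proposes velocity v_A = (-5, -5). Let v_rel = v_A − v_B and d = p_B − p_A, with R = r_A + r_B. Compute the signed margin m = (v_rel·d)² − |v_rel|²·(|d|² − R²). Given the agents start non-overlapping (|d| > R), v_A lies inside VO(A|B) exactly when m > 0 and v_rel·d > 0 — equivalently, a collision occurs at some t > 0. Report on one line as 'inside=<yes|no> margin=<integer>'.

d = (-11, -1),  |d|² = 122;  R = 2+8 = 10,  c = 122−10² = 22
v_rel = (-6, 2),  |v_rel|² = 40;  v_rel·d = (-6)·(-11) + (2)·(-1) = 64
40·t² − 128·t + 22 = 0  ⇒  m = 64² − 40·22 = 3216
m = 3216 > 0,  v_rel·d = 64 > 0  ⇒  inside

inside=yes margin=3216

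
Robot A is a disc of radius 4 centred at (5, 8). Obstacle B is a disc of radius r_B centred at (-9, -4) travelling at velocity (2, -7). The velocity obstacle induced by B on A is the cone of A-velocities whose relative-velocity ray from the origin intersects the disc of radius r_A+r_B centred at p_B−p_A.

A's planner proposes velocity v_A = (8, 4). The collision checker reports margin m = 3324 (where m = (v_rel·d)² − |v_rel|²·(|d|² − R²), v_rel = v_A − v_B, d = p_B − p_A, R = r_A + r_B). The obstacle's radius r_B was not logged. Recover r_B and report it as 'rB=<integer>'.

m = 3324
d = (-14, -12);  v_rel = (6, 11),  |v_rel|² = 157
v_rel×d = (6)·(-12) − (11)·(-14) = 82
since m = R²·157 − 82²:  R² = (6724 + 3324) / 157 = 64
R = √64 = 8  ⇒  r_B = 8 − 4 = 4

rB=4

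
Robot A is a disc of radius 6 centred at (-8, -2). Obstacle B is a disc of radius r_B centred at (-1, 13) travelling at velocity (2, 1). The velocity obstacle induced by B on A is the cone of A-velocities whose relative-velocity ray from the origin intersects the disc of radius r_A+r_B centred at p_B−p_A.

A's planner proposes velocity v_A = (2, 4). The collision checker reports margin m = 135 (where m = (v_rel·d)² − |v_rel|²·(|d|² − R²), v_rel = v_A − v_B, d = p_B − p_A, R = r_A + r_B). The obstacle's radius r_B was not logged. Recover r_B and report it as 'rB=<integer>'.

m = 135
d = (7, 15);  v_rel = (0, 3),  |v_rel|² = 9
v_rel×d = (0)·(15) − (3)·(7) = -21
since m = R²·9 − (-21)²:  R² = (441 + 135) / 9 = 64
R = √64 = 8  ⇒  r_B = 8 − 6 = 2

rB=2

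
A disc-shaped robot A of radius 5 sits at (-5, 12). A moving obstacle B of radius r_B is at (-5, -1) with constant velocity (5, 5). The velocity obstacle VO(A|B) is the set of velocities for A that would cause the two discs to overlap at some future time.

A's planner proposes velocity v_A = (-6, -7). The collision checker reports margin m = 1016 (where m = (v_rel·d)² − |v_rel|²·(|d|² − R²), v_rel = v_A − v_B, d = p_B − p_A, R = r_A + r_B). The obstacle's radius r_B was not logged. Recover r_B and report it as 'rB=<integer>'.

m = 1016
d = (0, -13);  v_rel = (-11, -12),  |v_rel|² = 265
v_rel×d = (-11)·(-13) − (-12)·(0) = 143
since m = R²·265 − 143²:  R² = (20449 + 1016) / 265 = 81
R = √81 = 9  ⇒  r_B = 9 − 5 = 4

rB=4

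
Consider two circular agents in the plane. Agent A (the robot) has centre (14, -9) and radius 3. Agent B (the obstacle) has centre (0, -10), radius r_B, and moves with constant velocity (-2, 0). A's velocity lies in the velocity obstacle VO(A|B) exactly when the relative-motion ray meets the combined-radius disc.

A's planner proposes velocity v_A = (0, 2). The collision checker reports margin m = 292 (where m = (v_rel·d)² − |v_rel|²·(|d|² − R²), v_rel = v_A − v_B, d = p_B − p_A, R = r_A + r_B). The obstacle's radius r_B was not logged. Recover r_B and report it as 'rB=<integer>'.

m = 292
d = (-14, -1);  v_rel = (2, 2),  |v_rel|² = 8
v_rel×d = (2)·(-1) − (2)·(-14) = 26
since m = R²·8 − 26²:  R² = (676 + 292) / 8 = 121
R = √121 = 11  ⇒  r_B = 11 − 3 = 8

rB=8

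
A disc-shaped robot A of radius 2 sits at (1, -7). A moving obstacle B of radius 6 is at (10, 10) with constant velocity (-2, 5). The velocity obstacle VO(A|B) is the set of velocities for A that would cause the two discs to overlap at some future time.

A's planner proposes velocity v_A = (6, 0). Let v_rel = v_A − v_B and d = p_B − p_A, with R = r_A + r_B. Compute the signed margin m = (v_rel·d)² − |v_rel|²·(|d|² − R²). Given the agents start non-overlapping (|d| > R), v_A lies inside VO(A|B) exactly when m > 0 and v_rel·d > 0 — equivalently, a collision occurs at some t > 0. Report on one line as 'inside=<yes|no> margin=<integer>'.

d = (9, 17),  |d|² = 370;  R = 2+6 = 8,  c = 370−8² = 306
v_rel = (8, -5),  |v_rel|² = 89;  v_rel·d = (8)·(9) + (-5)·(17) = -13
89·t² + 26·t + 306 = 0  ⇒  m = (-13)² − 89·306 = -27065
m = -27065 < 0,  v_rel·d = -13 < 0  ⇒  outside

inside=no margin=-27065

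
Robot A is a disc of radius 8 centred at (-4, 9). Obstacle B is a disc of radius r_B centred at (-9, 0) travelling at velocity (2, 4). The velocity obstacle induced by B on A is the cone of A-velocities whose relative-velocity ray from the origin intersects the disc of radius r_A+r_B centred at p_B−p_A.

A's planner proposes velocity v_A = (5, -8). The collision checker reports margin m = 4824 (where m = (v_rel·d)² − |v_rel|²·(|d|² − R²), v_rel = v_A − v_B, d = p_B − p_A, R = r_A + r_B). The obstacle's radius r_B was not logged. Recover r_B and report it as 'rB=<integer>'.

m = 4824
d = (-5, -9);  v_rel = (3, -12),  |v_rel|² = 153
v_rel×d = (3)·(-9) − (-12)·(-5) = -87
since m = R²·153 − (-87)²:  R² = (7569 + 4824) / 153 = 81
R = √81 = 9  ⇒  r_B = 9 − 8 = 1

rB=1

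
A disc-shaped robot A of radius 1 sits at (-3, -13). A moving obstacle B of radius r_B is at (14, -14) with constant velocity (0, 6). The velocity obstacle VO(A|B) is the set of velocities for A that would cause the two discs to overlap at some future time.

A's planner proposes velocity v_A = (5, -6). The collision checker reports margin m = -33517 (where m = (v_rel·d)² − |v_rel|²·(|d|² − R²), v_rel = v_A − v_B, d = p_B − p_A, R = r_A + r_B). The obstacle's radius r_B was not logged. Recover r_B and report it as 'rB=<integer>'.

m = -33517
d = (17, -1);  v_rel = (5, -12),  |v_rel|² = 169
v_rel×d = (5)·(-1) − (-12)·(17) = 199
since m = R²·169 − 199²:  R² = (39601 + -33517) / 169 = 36
R = √36 = 6  ⇒  r_B = 6 − 1 = 5

rB=5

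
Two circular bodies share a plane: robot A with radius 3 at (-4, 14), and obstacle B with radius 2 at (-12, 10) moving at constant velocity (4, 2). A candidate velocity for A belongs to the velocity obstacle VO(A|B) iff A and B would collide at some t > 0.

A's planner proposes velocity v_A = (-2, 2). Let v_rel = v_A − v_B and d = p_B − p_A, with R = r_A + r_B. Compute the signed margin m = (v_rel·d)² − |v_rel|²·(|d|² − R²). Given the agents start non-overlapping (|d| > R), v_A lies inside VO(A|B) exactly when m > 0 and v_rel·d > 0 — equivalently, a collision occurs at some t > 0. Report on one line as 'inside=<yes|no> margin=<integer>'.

d = (-8, -4),  |d|² = 80;  R = 3+2 = 5,  c = 80−5² = 55
v_rel = (-6, 0),  |v_rel|² = 36;  v_rel·d = (-6)·(-8) + (0)·(-4) = 48
36·t² − 96·t + 55 = 0  ⇒  m = 48² − 36·55 = 324
m = 324 > 0,  v_rel·d = 48 > 0  ⇒  inside

inside=yes margin=324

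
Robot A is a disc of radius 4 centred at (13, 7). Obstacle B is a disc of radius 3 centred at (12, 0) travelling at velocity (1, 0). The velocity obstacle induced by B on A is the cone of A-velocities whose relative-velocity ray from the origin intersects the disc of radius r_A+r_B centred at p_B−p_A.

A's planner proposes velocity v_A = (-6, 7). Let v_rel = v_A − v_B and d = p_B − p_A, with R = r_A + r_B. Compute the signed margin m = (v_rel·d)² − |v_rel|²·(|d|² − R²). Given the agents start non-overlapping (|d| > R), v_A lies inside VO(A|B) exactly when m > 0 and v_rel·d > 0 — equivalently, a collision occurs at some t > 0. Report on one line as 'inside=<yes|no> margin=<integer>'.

d = (-1, -7),  |d|² = 50;  R = 4+3 = 7,  c = 50−7² = 1
v_rel = (-7, 7),  |v_rel|² = 98;  v_rel·d = (-7)·(-1) + (7)·(-7) = -42
98·t² + 84·t + 1 = 0  ⇒  m = (-42)² − 98·1 = 1666
m = 1666 > 0,  v_rel·d = -42 < 0  ⇒  outside

inside=no margin=1666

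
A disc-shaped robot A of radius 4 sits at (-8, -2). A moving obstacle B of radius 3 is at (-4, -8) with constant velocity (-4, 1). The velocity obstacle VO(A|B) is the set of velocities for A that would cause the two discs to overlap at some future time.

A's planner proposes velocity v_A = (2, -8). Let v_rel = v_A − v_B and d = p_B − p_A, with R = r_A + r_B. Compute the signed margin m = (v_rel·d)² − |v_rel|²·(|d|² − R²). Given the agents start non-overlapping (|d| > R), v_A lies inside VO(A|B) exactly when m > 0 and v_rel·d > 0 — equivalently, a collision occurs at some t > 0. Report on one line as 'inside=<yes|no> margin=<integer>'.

d = (4, -6),  |d|² = 52;  R = 4+3 = 7,  c = 52−7² = 3
v_rel = (6, -9),  |v_rel|² = 117;  v_rel·d = (6)·(4) + (-9)·(-6) = 78
117·t² − 156·t + 3 = 0  ⇒  m = 78² − 117·3 = 5733
m = 5733 > 0,  v_rel·d = 78 > 0  ⇒  inside

inside=yes margin=5733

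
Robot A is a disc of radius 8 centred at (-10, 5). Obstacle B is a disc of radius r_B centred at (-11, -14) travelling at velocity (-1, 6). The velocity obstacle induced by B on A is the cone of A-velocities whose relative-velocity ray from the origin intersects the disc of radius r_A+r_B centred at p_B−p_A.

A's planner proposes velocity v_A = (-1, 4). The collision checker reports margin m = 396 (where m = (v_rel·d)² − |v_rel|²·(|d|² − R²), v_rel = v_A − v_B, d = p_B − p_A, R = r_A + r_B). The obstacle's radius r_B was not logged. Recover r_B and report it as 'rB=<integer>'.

m = 396
d = (-1, -19);  v_rel = (0, -2),  |v_rel|² = 4
v_rel×d = (0)·(-19) − (-2)·(-1) = -2
since m = R²·4 − (-2)²:  R² = (4 + 396) / 4 = 100
R = √100 = 10  ⇒  r_B = 10 − 8 = 2

rB=2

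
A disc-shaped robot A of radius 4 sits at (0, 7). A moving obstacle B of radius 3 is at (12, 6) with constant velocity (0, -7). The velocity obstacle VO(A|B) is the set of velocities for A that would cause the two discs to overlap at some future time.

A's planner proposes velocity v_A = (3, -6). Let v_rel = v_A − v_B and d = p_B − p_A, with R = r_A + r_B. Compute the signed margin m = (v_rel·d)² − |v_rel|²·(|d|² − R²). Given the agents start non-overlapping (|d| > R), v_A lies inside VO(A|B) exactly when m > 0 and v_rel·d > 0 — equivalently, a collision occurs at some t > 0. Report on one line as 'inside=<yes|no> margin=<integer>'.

d = (12, -1),  |d|² = 145;  R = 4+3 = 7,  c = 145−7² = 96
v_rel = (3, 1),  |v_rel|² = 10;  v_rel·d = (3)·(12) + (1)·(-1) = 35
10·t² − 70·t + 96 = 0  ⇒  m = 35² − 10·96 = 265
m = 265 > 0,  v_rel·d = 35 > 0  ⇒  inside

inside=yes margin=265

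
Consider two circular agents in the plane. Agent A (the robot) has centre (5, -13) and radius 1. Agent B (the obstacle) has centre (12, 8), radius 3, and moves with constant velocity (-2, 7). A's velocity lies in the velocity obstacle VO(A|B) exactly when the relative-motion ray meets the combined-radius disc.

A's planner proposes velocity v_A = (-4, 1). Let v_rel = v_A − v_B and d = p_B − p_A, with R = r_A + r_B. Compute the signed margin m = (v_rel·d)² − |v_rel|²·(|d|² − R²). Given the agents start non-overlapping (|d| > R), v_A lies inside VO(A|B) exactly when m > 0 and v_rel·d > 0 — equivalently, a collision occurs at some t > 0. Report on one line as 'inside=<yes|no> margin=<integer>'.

d = (7, 21),  |d|² = 490;  R = 1+3 = 4,  c = 490−4² = 474
v_rel = (-2, -6),  |v_rel|² = 40;  v_rel·d = (-2)·(7) + (-6)·(21) = -140
40·t² + 280·t + 474 = 0  ⇒  m = (-140)² − 40·474 = 640
m = 640 > 0,  v_rel·d = -140 < 0  ⇒  outside

inside=no margin=640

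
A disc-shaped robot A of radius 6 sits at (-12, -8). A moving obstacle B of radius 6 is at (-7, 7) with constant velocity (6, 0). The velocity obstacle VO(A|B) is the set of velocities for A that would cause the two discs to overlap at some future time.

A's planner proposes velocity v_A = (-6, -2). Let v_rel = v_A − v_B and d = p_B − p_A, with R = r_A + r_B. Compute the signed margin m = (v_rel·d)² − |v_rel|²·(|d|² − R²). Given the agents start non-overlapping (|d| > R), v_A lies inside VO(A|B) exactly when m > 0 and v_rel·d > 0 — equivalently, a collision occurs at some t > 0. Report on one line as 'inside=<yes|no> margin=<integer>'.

d = (5, 15),  |d|² = 250;  R = 6+6 = 12,  c = 250−12² = 106
v_rel = (-12, -2),  |v_rel|² = 148;  v_rel·d = (-12)·(5) + (-2)·(15) = -90
148·t² + 180·t + 106 = 0  ⇒  m = (-90)² − 148·106 = -7588
m = -7588 < 0,  v_rel·d = -90 < 0  ⇒  outside

inside=no margin=-7588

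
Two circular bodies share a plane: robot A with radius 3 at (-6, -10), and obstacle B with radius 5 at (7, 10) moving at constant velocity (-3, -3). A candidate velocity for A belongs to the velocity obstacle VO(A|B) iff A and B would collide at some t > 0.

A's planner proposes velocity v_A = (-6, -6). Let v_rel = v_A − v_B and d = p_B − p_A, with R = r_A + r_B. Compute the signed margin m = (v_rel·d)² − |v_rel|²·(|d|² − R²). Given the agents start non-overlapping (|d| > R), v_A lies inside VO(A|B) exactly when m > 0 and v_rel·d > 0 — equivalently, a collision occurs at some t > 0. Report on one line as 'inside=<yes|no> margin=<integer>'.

d = (13, 20),  |d|² = 569;  R = 3+5 = 8,  c = 569−8² = 505
v_rel = (-3, -3),  |v_rel|² = 18;  v_rel·d = (-3)·(13) + (-3)·(20) = -99
18·t² + 198·t + 505 = 0  ⇒  m = (-99)² − 18·505 = 711
m = 711 > 0,  v_rel·d = -99 < 0  ⇒  outside

inside=no margin=711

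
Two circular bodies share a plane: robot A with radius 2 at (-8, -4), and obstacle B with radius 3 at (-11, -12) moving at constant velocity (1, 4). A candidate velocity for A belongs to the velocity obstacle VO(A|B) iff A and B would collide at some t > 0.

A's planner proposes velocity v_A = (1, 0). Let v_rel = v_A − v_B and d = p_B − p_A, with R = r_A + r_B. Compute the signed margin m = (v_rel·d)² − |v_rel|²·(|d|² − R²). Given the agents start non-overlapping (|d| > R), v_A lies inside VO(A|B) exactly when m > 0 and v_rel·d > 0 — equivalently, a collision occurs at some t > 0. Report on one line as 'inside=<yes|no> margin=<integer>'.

d = (-3, -8),  |d|² = 73;  R = 2+3 = 5,  c = 73−5² = 48
v_rel = (0, -4),  |v_rel|² = 16;  v_rel·d = (0)·(-3) + (-4)·(-8) = 32
16·t² − 64·t + 48 = 0  ⇒  m = 32² − 16·48 = 256
m = 256 > 0,  v_rel·d = 32 > 0  ⇒  inside

inside=yes margin=256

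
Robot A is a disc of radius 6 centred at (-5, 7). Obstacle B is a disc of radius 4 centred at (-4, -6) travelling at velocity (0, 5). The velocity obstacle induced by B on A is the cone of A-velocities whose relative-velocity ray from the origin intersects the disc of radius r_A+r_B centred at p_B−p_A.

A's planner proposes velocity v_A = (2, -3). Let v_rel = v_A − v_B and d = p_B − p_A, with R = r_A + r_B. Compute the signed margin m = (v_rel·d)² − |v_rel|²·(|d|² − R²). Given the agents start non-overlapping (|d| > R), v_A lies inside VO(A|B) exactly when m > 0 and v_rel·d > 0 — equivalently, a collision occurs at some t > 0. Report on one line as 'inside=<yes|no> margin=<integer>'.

d = (1, -13),  |d|² = 170;  R = 6+4 = 10,  c = 170−10² = 70
v_rel = (2, -8),  |v_rel|² = 68;  v_rel·d = (2)·(1) + (-8)·(-13) = 106
68·t² − 212·t + 70 = 0  ⇒  m = 106² − 68·70 = 6476
m = 6476 > 0,  v_rel·d = 106 > 0  ⇒  inside

inside=yes margin=6476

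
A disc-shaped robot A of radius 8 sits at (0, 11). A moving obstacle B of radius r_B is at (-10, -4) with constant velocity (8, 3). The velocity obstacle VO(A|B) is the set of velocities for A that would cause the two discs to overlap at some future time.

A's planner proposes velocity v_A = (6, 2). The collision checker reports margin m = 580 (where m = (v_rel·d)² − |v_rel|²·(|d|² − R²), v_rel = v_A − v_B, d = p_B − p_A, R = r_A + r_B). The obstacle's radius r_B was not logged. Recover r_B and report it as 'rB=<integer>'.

m = 580
d = (-10, -15);  v_rel = (-2, -1),  |v_rel|² = 5
v_rel×d = (-2)·(-15) − (-1)·(-10) = 20
since m = R²·5 − 20²:  R² = (400 + 580) / 5 = 196
R = √196 = 14  ⇒  r_B = 14 − 8 = 6

rB=6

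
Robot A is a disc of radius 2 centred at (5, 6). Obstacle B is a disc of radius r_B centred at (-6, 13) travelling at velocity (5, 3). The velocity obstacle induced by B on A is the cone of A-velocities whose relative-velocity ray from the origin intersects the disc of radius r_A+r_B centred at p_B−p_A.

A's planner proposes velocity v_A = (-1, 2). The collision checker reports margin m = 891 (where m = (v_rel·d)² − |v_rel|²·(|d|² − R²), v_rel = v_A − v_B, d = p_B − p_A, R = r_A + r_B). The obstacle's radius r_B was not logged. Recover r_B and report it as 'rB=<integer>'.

m = 891
d = (-11, 7);  v_rel = (-6, -1),  |v_rel|² = 37
v_rel×d = (-6)·(7) − (-1)·(-11) = -53
since m = R²·37 − (-53)²:  R² = (2809 + 891) / 37 = 100
R = √100 = 10  ⇒  r_B = 10 − 2 = 8

rB=8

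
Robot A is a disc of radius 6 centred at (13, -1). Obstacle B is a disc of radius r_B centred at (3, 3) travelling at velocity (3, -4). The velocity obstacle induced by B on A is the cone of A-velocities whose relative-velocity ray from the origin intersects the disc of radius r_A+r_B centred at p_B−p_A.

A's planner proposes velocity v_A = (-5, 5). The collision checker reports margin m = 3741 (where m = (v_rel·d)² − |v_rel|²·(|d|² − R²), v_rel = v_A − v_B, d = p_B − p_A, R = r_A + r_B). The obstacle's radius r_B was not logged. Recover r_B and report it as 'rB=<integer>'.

m = 3741
d = (-10, 4);  v_rel = (-8, 9),  |v_rel|² = 145
v_rel×d = (-8)·(4) − (9)·(-10) = 58
since m = R²·145 − 58²:  R² = (3364 + 3741) / 145 = 49
R = √49 = 7  ⇒  r_B = 7 − 6 = 1

rB=1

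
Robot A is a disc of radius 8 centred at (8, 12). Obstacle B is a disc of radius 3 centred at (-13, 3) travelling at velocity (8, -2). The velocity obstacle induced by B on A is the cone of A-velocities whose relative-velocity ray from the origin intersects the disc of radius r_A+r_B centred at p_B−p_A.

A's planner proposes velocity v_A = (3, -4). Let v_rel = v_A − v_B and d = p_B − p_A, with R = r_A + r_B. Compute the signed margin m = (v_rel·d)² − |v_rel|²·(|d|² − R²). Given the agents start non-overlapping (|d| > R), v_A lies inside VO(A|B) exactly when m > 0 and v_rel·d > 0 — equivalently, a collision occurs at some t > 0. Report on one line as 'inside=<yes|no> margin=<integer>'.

d = (-21, -9),  |d|² = 522;  R = 8+3 = 11,  c = 522−11² = 401
v_rel = (-5, -2),  |v_rel|² = 29;  v_rel·d = (-5)·(-21) + (-2)·(-9) = 123
29·t² − 246·t + 401 = 0  ⇒  m = 123² − 29·401 = 3500
m = 3500 > 0,  v_rel·d = 123 > 0  ⇒  inside

inside=yes margin=3500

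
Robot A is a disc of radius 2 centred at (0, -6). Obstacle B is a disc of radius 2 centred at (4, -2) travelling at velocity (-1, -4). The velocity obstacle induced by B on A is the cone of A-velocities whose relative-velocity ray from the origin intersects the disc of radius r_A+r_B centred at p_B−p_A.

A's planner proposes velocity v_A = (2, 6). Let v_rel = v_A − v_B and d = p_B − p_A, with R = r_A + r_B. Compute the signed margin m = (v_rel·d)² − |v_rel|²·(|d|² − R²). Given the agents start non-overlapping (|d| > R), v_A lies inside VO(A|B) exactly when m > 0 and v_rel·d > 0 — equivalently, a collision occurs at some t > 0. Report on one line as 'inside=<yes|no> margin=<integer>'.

d = (4, 4),  |d|² = 32;  R = 2+2 = 4,  c = 32−4² = 16
v_rel = (3, 10),  |v_rel|² = 109;  v_rel·d = (3)·(4) + (10)·(4) = 52
109·t² − 104·t + 16 = 0  ⇒  m = 52² − 109·16 = 960
m = 960 > 0,  v_rel·d = 52 > 0  ⇒  inside

inside=yes margin=960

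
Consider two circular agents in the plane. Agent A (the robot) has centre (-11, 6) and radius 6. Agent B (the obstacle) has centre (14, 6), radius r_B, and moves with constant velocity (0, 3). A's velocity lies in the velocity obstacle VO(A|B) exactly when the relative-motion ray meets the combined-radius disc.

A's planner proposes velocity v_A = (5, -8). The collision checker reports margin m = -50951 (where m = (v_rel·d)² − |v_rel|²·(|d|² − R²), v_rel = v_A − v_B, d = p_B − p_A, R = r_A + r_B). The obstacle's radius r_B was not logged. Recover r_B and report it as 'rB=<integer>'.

m = -50951
d = (25, 0);  v_rel = (5, -11),  |v_rel|² = 146
v_rel×d = (5)·(0) − (-11)·(25) = 275
since m = R²·146 − 275²:  R² = (75625 + -50951) / 146 = 169
R = √169 = 13  ⇒  r_B = 13 − 6 = 7

rB=7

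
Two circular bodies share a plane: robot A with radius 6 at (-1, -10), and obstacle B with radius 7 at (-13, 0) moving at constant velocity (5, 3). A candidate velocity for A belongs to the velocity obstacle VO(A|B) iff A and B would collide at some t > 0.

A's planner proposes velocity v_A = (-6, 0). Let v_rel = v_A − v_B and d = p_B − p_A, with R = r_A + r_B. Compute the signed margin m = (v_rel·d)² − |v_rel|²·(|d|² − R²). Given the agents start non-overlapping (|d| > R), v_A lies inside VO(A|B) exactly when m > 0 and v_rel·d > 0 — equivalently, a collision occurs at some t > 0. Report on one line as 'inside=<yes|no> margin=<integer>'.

d = (-12, 10),  |d|² = 244;  R = 6+7 = 13,  c = 244−13² = 75
v_rel = (-11, -3),  |v_rel|² = 130;  v_rel·d = (-11)·(-12) + (-3)·(10) = 102
130·t² − 204·t + 75 = 0  ⇒  m = 102² − 130·75 = 654
m = 654 > 0,  v_rel·d = 102 > 0  ⇒  inside

inside=yes margin=654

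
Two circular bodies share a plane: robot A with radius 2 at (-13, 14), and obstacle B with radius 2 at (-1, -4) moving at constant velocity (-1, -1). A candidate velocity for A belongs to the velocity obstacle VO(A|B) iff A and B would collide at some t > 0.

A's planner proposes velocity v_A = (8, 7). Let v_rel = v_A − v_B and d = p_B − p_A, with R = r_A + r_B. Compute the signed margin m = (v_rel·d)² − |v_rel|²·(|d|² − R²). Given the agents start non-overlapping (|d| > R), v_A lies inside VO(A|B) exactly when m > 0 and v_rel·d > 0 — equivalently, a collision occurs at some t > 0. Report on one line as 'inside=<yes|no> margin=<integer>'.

d = (12, -18),  |d|² = 468;  R = 2+2 = 4,  c = 468−4² = 452
v_rel = (9, 8),  |v_rel|² = 145;  v_rel·d = (9)·(12) + (8)·(-18) = -36
145·t² + 72·t + 452 = 0  ⇒  m = (-36)² − 145·452 = -64244
m = -64244 < 0,  v_rel·d = -36 < 0  ⇒  outside

inside=no margin=-64244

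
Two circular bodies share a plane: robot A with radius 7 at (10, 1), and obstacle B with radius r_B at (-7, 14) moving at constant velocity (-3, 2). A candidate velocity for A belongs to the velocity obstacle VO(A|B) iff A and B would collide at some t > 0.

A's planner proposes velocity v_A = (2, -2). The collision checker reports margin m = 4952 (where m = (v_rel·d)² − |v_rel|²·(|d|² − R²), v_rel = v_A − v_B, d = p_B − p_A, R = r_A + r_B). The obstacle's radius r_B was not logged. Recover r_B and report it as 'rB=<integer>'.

m = 4952
d = (-17, 13);  v_rel = (5, -4),  |v_rel|² = 41
v_rel×d = (5)·(13) − (-4)·(-17) = -3
since m = R²·41 − (-3)²:  R² = (9 + 4952) / 41 = 121
R = √121 = 11  ⇒  r_B = 11 − 7 = 4

rB=4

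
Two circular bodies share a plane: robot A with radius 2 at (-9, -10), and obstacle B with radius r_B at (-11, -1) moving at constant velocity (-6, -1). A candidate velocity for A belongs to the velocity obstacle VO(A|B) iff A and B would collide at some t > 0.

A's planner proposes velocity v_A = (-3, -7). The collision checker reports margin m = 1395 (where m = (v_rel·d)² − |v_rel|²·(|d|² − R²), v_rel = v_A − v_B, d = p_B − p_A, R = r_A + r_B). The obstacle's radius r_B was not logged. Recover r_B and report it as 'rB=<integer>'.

m = 1395
d = (-2, 9);  v_rel = (3, -6),  |v_rel|² = 45
v_rel×d = (3)·(9) − (-6)·(-2) = 15
since m = R²·45 − 15²:  R² = (225 + 1395) / 45 = 36
R = √36 = 6  ⇒  r_B = 6 − 2 = 4

rB=4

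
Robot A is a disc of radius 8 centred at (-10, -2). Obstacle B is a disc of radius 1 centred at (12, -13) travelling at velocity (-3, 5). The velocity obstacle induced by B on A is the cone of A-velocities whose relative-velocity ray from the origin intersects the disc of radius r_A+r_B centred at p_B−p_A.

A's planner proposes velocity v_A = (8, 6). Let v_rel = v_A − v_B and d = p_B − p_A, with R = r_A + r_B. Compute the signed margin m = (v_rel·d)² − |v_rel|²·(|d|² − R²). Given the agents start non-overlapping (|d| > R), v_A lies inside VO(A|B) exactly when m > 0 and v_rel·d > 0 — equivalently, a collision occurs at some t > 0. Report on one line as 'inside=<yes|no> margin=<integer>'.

d = (22, -11),  |d|² = 605;  R = 8+1 = 9,  c = 605−9² = 524
v_rel = (11, 1),  |v_rel|² = 122;  v_rel·d = (11)·(22) + (1)·(-11) = 231
122·t² − 462·t + 524 = 0  ⇒  m = 231² − 122·524 = -10567
m = -10567 < 0,  v_rel·d = 231 > 0  ⇒  outside

inside=no margin=-10567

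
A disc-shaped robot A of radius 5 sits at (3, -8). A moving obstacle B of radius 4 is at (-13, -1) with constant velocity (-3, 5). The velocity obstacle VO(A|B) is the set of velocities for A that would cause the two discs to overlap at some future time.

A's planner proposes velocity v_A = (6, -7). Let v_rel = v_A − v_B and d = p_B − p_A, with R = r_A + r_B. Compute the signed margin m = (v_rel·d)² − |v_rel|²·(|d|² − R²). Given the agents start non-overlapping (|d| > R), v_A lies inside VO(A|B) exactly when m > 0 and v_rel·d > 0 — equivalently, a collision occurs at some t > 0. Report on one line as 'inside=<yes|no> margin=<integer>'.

d = (-16, 7),  |d|² = 305;  R = 5+4 = 9,  c = 305−9² = 224
v_rel = (9, -12),  |v_rel|² = 225;  v_rel·d = (9)·(-16) + (-12)·(7) = -228
225·t² + 456·t + 224 = 0  ⇒  m = (-228)² − 225·224 = 1584
m = 1584 > 0,  v_rel·d = -228 < 0  ⇒  outside

inside=no margin=1584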